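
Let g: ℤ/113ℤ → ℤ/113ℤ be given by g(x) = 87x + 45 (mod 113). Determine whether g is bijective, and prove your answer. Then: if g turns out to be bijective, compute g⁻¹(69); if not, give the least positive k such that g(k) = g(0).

86

Recall that injectivity means: for all u, v in the domain, g(u) = g(v) implies u = v.
If g(u) = g(v), then 87u ≡ 87v (mod 113). Because gcd(87, 113) = 1, we may cancel 87 to get u ≡ v (mod 113).
We now compute 87⁻¹ mod 113 explicitly. Euclid's algorithm: 113 = 1·87 + 26, 87 = 3·26 + 9, 26 = 2·9 + 8, 9 = 1·8 + 1; back-substituting gives 1 = 13·87 − 10·113, so 87⁻¹ ≡ 13 (mod 113).
For any y ∈ ℤ/113ℤ, x = 13(y − 45) mod 113 satisfies g(x) = 87·13(y − 45) + 45 ≡ y (since 87·13 ≡ 1 mod 113). So every y has a preimage.
So g is bijective.
Since g is bijective, we find g⁻¹(69): we need 87x ≡ 69 − 45 ≡ 24 (mod 113). Using 87⁻¹ = 13: x ≡ 13·24 = 312 = 2·113 + 86, so x = 86.
Check: g(86) = 87·86 + 45 = 7527 = 66·113 + 69 ≡ 69 (mod 113).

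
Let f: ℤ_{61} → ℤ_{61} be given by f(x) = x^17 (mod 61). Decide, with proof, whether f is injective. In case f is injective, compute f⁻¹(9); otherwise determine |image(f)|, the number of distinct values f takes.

Since 61 is prime, the nonzero elements of ℤ_{61} form a cyclic group of order 60.
As gcd(17, 60) = 1, raising to the 17th power is a bijection on this group: if u^17 ≡ v^17 then (uv^{−1})^17 = 1, and the only element of order dividing gcd(17, 60) = 1 is 1, so u = v.
With f(0) = 0 this makes f injective on all of ℤ_{61}, hence bijective (finite equal-size domain and codomain). In particular f is injective.
Since f is injective, we find the preimage of 9. The inverse of x ↦ x^17 on (ℤ_{61})^× is x ↦ x^53, because 17·53 = 901 = 15·60 + 1 ≡ 1 (mod 60) and x^{60} = 1 for x ≠ 0 (Fermat). So f⁻¹(9) = 9^53 mod 61.
Repeated squaring mod 61: 9^1 ≡ 9, 9^2 ≡ 9² = 81 ≡ 20, 9^4 ≡ 20² = 400 ≡ 34, 9^8 ≡ 34² = 1156 ≡ 58, 9^16 ≡ 58² = 3364 ≡ 9, 9^32 ≡ 9² = 81 ≡ 20. Since 53 = 32 + 16 + 4 + 1, 9^53 ≡ 20·9·34·9: 20·9 = 180 ≡ 58, then 58·34 = 1972 ≡ 20, then 20·9 = 180 ≡ 58. So 9^53 ≡ 58 (mod 61).
Hence f⁻¹(9) = 58.

58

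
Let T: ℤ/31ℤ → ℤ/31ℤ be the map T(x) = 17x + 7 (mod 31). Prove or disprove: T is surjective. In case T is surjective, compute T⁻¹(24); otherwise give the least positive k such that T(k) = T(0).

Since gcd(17, 31) = 1, 17 is invertible modulo 31. Euclid's algorithm: 31 = 1·17 + 14, 17 = 1·14 + 3, 14 = 4·3 + 2, 3 = 1·2 + 1; back-substituting gives 1 = 11·17 − 6·31, so 17⁻¹ ≡ 11 (mod 31).
For any y ∈ ℤ/31ℤ, x = 11(y − 7) mod 31 satisfies T(x) = 17·11(y − 7) + 7 ≡ y (since 17·11 ≡ 1 mod 31). So every y has a preimage.
Hence T is surjective.
Since T is surjective, we compute T⁻¹(24): solve 17x + 7 ≡ 24 (mod 31), i.e. 17x ≡ 17 (mod 31).
Multiplying by 17⁻¹ = 11 gives x ≡ 11·17 = 187 = 6·31 + 1 ≡ 1 (mod 31).
Check: T(1) = 17·1 + 7 = 24 ≡ 24 (mod 31).

1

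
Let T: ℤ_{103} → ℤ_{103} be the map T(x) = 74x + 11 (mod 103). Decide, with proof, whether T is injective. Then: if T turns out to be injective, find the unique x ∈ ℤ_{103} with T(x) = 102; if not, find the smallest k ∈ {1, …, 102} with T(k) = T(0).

75

If T(u) = T(v), then 74u ≡ 74v (mod 103). Because gcd(74, 103) = 1, we may cancel 74 to get u ≡ v (mod 103).
So T is injective.
We now compute 74⁻¹ mod 103 explicitly. Euclid's algorithm: 103 = 1·74 + 29, 74 = 2·29 + 16, 29 = 1·16 + 13, 16 = 1·13 + 3, 13 = 4·3 + 1; back-substituting gives 1 = 71·74 − 51·103, so 74⁻¹ ≡ 71 (mod 103).
Since T is injective, we find T⁻¹(102): we need 74x ≡ 102 − 11 ≡ 91 (mod 103). Using 74⁻¹ = 71: x ≡ 71·91 = 6461 = 62·103 + 75, so x = 75.
Check: T(75) = 74·75 + 11 = 5561 = 53·103 + 102 ≡ 102 (mod 103).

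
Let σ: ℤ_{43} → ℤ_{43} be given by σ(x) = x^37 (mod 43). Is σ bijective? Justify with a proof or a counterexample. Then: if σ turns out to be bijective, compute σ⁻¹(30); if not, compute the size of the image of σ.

34

Since 43 is prime, the nonzero elements of ℤ_{43} form a cyclic group of order 42.
As gcd(37, 42) = 1, raising to the 37th power is a bijection on this group: if x_1^37 ≡ x_2^37 then (x_1x_2^{−1})^37 = 1, and the only element of order dividing gcd(37, 42) = 1 is 1, so x_1 = x_2.
With σ(0) = 0 this makes σ injective on all of ℤ_{43}, hence bijective (finite equal-size domain and codomain). In particular σ is bijective.
Since σ is bijective, we find the preimage of 30. The inverse of x ↦ x^37 on (ℤ_{43})^× is x ↦ x^25, because 37·25 = 925 = 22·42 + 1 ≡ 1 (mod 42) and x^{42} = 1 for x ≠ 0 (Fermat). So σ⁻¹(30) = 30^25 mod 43.
Repeated squaring mod 43: 30^1 ≡ 30, 30^2 ≡ 30² = 900 ≡ 40, 30^4 ≡ 40² = 1600 ≡ 9, 30^8 ≡ 9² = 81 ≡ 38, 30^16 ≡ 38² = 1444 ≡ 25. Since 25 = 16 + 8 + 1, 30^25 ≡ 25·38·30: 25·38 = 950 ≡ 4, then 4·30 = 120 ≡ 34. So 30^25 ≡ 34 (mod 43).
Hence σ⁻¹(30) = 34.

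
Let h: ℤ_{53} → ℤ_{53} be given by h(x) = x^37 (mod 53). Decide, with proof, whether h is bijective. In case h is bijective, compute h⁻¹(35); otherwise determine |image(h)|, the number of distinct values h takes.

Since 53 is prime, the nonzero elements of ℤ_{53} form a cyclic group of order 52.
As gcd(37, 52) = 1, raising to the 37th power is a bijection on this group: if x_1^37 ≡ x_2^37 then (x_1x_2^{−1})^37 = 1, and the only element of order dividing gcd(37, 52) = 1 is 1, so x_1 = x_2.
With h(0) = 0 this makes h injective on all of ℤ_{53}, hence bijective (finite equal-size domain and codomain). In particular h is bijective.
Since h is bijective, we find the preimage of 35. The inverse of x ↦ x^37 on (ℤ_{53})^× is x ↦ x^45, because 37·45 = 1665 = 32·52 + 1 ≡ 1 (mod 52) and x^{52} = 1 for x ≠ 0 (Fermat). So h⁻¹(35) = 35^45 mod 53.
Repeated squaring mod 53: 35^1 ≡ 35, 35^2 ≡ 35² = 1225 ≡ 6, 35^4 ≡ 6² = 36, 35^8 ≡ 36² = 1296 ≡ 24, 35^16 ≡ 24² = 576 ≡ 46, 35^32 ≡ 46² = 2116 ≡ 49. Since 45 = 32 + 8 + 4 + 1, 35^45 ≡ 49·24·36·35: 49·24 = 1176 ≡ 10, then 10·36 = 360 ≡ 42, then 42·35 = 1470 ≡ 39. So 35^45 ≡ 39 (mod 53).
Hence h⁻¹(35) = 39.

39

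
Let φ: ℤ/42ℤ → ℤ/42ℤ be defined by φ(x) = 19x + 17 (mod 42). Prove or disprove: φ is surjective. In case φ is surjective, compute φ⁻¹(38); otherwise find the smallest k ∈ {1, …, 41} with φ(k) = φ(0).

Since gcd(19, 42) = 1, 19 is invertible modulo 42. Euclid's algorithm: 42 = 2·19 + 4, 19 = 4·4 + 3, 4 = 1·3 + 1; back-substituting gives 1 = 31·19 − 14·42, so 19⁻¹ ≡ 31 (mod 42).
Then y ↦ 31(y − 17) is a two-sided inverse to φ, so every y ∈ ℤ/42ℤ has a preimage.
So φ is surjective.
Since φ is surjective, we find φ⁻¹(38): we need 19x ≡ 38 − 17 ≡ 21 (mod 42). Using 19⁻¹ = 31: x ≡ 31·21 = 651 = 15·42 + 21, so x = 21.
Check: φ(21) = 19·21 + 17 = 416 = 9·42 + 38 ≡ 38 (mod 42).

21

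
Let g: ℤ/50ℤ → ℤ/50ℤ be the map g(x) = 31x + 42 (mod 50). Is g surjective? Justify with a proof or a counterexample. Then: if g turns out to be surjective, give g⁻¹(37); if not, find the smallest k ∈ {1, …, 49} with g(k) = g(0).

By definition, g is surjective if every y in the codomain equals g(x) for some x in the domain.
Since gcd(31, 50) = 1, 31 is invertible modulo 50. Euclid's algorithm: 50 = 1·31 + 19, 31 = 1·19 + 12, 19 = 1·12 + 7, 12 = 1·7 + 5, 7 = 1·5 + 2, 5 = 2·2 + 1; back-substituting gives 1 = 21·31 − 13·50, so 31⁻¹ ≡ 21 (mod 50).
Then y ↦ 21(y − 42) is a two-sided inverse to g, so every y ∈ ℤ/50ℤ has a preimage.
So g is surjective.
Since g is surjective, we compute g⁻¹(37): solve 31x + 42 ≡ 37 (mod 50), i.e. 31x ≡ 45 (mod 50).
Multiplying by 31⁻¹ = 21 gives x ≡ 21·45 = 945 = 18·50 + 45 ≡ 45 (mod 50).
Check: g(45) = 31·45 + 42 = 1437 = 28·50 + 37 ≡ 37 (mod 50).

45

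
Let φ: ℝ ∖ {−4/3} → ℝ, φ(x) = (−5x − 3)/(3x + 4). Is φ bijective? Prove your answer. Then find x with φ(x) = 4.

If φ(x) = −5/3, cross-multiplying gives 3(−5x − 3) = −5(3x + 4), which simplifies to −9 = −20 — false.  So −5/3 has no preimage and φ is not surjective.
Thus φ is not bijective.
Solving φ(x) = 4: cross-multiplying gives −5x − 3 = 4(3x + 4), which rearranges to −17x = 19, so x = −19/17.

-19/17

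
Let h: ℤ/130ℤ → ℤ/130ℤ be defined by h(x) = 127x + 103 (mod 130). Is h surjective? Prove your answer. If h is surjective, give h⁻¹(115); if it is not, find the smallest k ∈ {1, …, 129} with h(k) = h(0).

Recall: h is surjective if every y in the codomain equals h(x) for some x in the domain.
Since gcd(127, 130) = 1, 127 is invertible modulo 130. Euclid's algorithm: 130 = 1·127 + 3, 127 = 42·3 + 1; back-substituting gives 1 = 43·127 − 42·130, so 127⁻¹ ≡ 43 (mod 130).
For any y ∈ ℤ/130ℤ, x = 43(y − 103) mod 130 satisfies h(x) = 127·43(y − 103) + 103 ≡ y (since 127·43 ≡ 1 mod 130). So every y has a preimage.
Therefore h is surjective.
Since h is surjective, we find h⁻¹(115): we need 127x ≡ 115 − 103 ≡ 12 (mod 130). Using 127⁻¹ = 43: x ≡ 43·12 = 516 = 3·130 + 126, so x = 126.
Check: h(126) = 127·126 + 103 = 16105 = 123·130 + 115 ≡ 115 (mod 130).

126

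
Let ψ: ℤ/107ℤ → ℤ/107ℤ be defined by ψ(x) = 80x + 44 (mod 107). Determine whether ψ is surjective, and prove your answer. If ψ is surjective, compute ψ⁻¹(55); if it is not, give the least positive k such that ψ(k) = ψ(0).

Recall: ψ is surjective if every y in the codomain equals ψ(x) for some x in the domain.
Since gcd(80, 107) = 1, 80 is invertible modulo 107. Euclid's algorithm: 107 = 1·80 + 27, 80 = 2·27 + 26, 27 = 1·26 + 1; back-substituting gives 1 = 103·80 − 77·107, so 80⁻¹ ≡ 103 (mod 107).
Then y ↦ 103(y − 44) is a two-sided inverse to ψ, so every y ∈ ℤ/107ℤ has a preimage.
Hence ψ is surjective.
Since ψ is surjective, we find ψ⁻¹(55): we need 80x ≡ 55 − 44 ≡ 11 (mod 107). Using 80⁻¹ = 103: x ≡ 103·11 = 1133 = 10·107 + 63, so x = 63.
Check: ψ(63) = 80·63 + 44 = 5084 = 47·107 + 55 ≡ 55 (mod 107).

63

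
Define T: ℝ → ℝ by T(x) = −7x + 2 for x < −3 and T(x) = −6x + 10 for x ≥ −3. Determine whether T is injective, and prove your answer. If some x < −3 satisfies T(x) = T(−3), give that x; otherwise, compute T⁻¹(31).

Both pieces are strictly decreasing (slopes −7 and −6), so each is injective on its own interval.
The left piece maps (−∞, −3) onto (23, ∞); the right piece maps [−3, ∞) onto (−∞, 28].
These images overlap. In particular T(−3) = 28 (right piece), and solving −7x + 2 = 28 on the left piece gives x = −26/7 < −3.
So T(−26/7) = T(−3) with −26/7 ≠ −3, and T is not injective. This x = −26/7 is the requested value below −3.

-26/7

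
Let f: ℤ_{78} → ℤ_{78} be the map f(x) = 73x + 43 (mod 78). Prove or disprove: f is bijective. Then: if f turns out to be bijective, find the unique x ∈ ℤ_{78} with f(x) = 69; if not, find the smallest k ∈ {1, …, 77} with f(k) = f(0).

26

If f(a) = f(b), then 73a ≡ 73b (mod 78). Because gcd(73, 78) = 1, we may cancel 73 to get a ≡ b (mod 78).
We now compute 73⁻¹ mod 78 explicitly. Euclid's algorithm: 78 = 1·73 + 5, 73 = 14·5 + 3, 5 = 1·3 + 2, 3 = 1·2 + 1; back-substituting gives 1 = 31·73 − 29·78, so 73⁻¹ ≡ 31 (mod 78).
Then y ↦ 31(y − 43) is a two-sided inverse to f, so every y ∈ ℤ_{78} has a preimage.
So f is bijective.
Since f is bijective, we compute f⁻¹(69): solve 73x + 43 ≡ 69 (mod 78), i.e. 73x ≡ 26 (mod 78).
Multiplying by 73⁻¹ = 31 gives x ≡ 31·26 = 806 = 10·78 + 26 ≡ 26 (mod 78).
Check: f(26) = 73·26 + 43 = 1941 = 24·78 + 69 ≡ 69 (mod 78).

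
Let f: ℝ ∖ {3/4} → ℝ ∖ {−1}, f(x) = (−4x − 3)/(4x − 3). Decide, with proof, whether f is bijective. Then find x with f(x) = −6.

21/20

Suppose f(x_1) = f(x_2). Cross-multiplying: (−4x_1 − 3)(4x_2 − 3) = (−4x_2 − 3)(4x_1 − 3).
Expanding both sides and cancelling the symmetric terms leaves 24·(x_1 − x_2) = 0. Since 24 ≠ 0, x_1 = x_2. So f is injective.
For any y ≠ −1, solving y(4x − 3) = −4x − 3 for x gives a well-defined x ≠ 3/4. So f is surjective.
Hence f is bijective.
Solving f(x) = −6: cross-multiplying gives −4x − 3 = −6(4x − 3), which rearranges to 20x = 21, so x = 21/20.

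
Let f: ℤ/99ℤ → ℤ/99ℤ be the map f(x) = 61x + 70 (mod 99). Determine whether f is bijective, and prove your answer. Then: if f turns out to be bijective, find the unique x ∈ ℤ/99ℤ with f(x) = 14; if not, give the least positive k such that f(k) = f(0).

Suppose f(x_1) = f(x_2) in ℤ/99ℤ. Then 61x_1 + 70 ≡ 61x_2 + 70 (mod 99), therefore 61(x_1 − x_2) ≡ 0 (mod 99).
Since gcd(61, 99) = 1, 61 is invertible modulo 99, therefore x_1 − x_2 ≡ 0 (mod 99), i.e. x_1 = x_2.
We now compute 61⁻¹ mod 99 explicitly. Euclid's algorithm: 99 = 1·61 + 38, 61 = 1·38 + 23, 38 = 1·23 + 15, 23 = 1·15 + 8, 15 = 1·8 + 7, 8 = 1·7 + 1; back-substituting gives 1 = 13·61 − 8·99, so 61⁻¹ ≡ 13 (mod 99).
Then y ↦ 13(y − 70) is a two-sided inverse to f, so every y ∈ ℤ/99ℤ has a preimage.
Therefore f is bijective.
Since f is bijective, we find f⁻¹(14): we need 61x ≡ 14 − 70 ≡ 43 (mod 99). Using 61⁻¹ = 13: x ≡ 13·43 = 559 = 5·99 + 64, so x = 64.
Check: f(64) = 61·64 + 70 = 3974 = 40·99 + 14 ≡ 14 (mod 99).

64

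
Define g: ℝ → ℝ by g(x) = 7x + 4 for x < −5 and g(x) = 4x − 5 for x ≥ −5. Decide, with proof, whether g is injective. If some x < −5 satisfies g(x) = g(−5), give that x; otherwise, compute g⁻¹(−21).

-4

Both pieces are strictly increasing (slopes 7 and 4), so each is injective on its own interval.
The left piece maps (−∞, −5) onto (−∞, −31); the right piece maps [−5, ∞) onto [−25, ∞).
These images are disjoint, so no value is attained by both pieces. Therefore g is injective.
Because the two images are disjoint, no x < −5 has g(x) = g(−5), so we compute g⁻¹(−21): −21 lies in [−25, ∞), so solve 4x − 5 = −21: x = (−21 + 5)/4 = −4.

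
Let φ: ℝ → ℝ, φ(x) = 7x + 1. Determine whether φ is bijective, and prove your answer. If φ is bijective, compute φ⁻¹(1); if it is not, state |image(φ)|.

Recall that φ is injective if φ(a) = φ(b) implies a = b.
Suppose φ(a) = φ(b). Then 7a + 1 = 7b + 1, therefore 7a = 7b, hence a = b.
For any y ∈ ℝ, x = (y − 1)/7 satisfies φ(x) = y.
Thus φ is bijective.
Since φ is bijective, we compute φ⁻¹(1) = (1 − 1)/7 = 0.

0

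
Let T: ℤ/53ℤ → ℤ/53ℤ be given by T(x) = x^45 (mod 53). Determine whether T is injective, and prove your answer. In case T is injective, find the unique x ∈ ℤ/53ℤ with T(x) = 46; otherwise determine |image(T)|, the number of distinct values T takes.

Since 53 is prime, the nonzero elements of ℤ/53ℤ form a cyclic group of order 52.
As gcd(45, 52) = 1, raising to the 45th power is a bijection on this group: if x_1^45 ≡ x_2^45 then (x_1x_2^{−1})^45 = 1, and the only element of order dividing gcd(45, 52) = 1 is 1, so x_1 = x_2.
With T(0) = 0 this makes T injective on all of ℤ/53ℤ, hence bijective (finite equal-size domain and codomain). In particular T is injective.
Since T is injective, we find the preimage of 46. The inverse of x ↦ x^45 on (ℤ/53ℤ)^× is x ↦ x^37, because 45·37 = 1665 = 32·52 + 1 ≡ 1 (mod 52) and x^{52} = 1 for x ≠ 0 (Fermat). So T⁻¹(46) = 46^37 mod 53.
Repeated squaring mod 53: 46^1 ≡ 46, 46^2 ≡ 46² = 2116 ≡ 49, 46^4 ≡ 49² = 2401 ≡ 16, 46^8 ≡ 16² = 256 ≡ 44, 46^16 ≡ 44² = 1936 ≡ 28, 46^32 ≡ 28² = 784 ≡ 42. Since 37 = 32 + 4 + 1, 46^37 ≡ 42·16·46: 42·16 = 672 ≡ 36, then 36·46 = 1656 ≡ 13. So 46^37 ≡ 13 (mod 53).
Hence T⁻¹(46) = 13.

13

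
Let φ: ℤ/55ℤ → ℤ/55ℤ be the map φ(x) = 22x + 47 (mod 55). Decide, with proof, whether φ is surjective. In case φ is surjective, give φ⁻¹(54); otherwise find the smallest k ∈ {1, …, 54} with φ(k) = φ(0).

5

Since gcd(22, 55) = 11, we have 22x ≡ 0 (mod 11) for all x, so φ(x) ≡ 3 (mod 11).
But 0 ≢ 3 (mod 11), so 0 ∈ ℤ/55ℤ has no preimage. So φ is not surjective.
Since φ is not surjective, we find the least positive k with φ(k) = φ(0): this means 22k ≡ 0 (mod 55), i.e. 55 ∣ 22k. Since gcd(22, 55) = 11, dividing through by 11 this holds exactly when 5 ∣ 2k, and as gcd(2, 5) = 1, exactly when 5 ∣ k.
The smallest positive such k is 5.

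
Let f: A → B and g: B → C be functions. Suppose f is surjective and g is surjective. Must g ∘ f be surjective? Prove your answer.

Let c ∈ C. Since g is surjective, there is b ∈ B with g(b) = c. Since f is surjective, there is a ∈ A with f(a) = b.
Then (g ∘ f)(a) = g(b) = c. Therefore g ∘ f is surjective.

surjective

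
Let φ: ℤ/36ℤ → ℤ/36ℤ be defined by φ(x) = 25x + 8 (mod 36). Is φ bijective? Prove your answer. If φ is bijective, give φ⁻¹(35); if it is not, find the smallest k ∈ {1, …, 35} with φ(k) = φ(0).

Suppose φ(x_1) = φ(x_2) in ℤ/36ℤ. Then 25x_1 + 8 ≡ 25x_2 + 8 (mod 36), thus 25(x_1 − x_2) ≡ 0 (mod 36).
Since gcd(25, 36) = 1, 25 is invertible modulo 36, thus x_1 − x_2 ≡ 0 (mod 36), i.e. x_1 = x_2.
We now compute 25⁻¹ mod 36 explicitly. Euclid's algorithm: 36 = 1·25 + 11, 25 = 2·11 + 3, 11 = 3·3 + 2, 3 = 1·2 + 1; back-substituting gives 1 = 13·25 − 9·36, so 25⁻¹ ≡ 13 (mod 36).
For any y ∈ ℤ/36ℤ, x = 13(y − 8) mod 36 satisfies φ(x) = 25·13(y − 8) + 8 ≡ y (since 25·13 ≡ 1 mod 36). So every y has a preimage.
Hence φ is bijective.
Since φ is bijective, we find φ⁻¹(35): we need 25x ≡ 35 − 8 ≡ 27 (mod 36). Using 25⁻¹ = 13: x ≡ 13·27 = 351 = 9·36 + 27, so x = 27.
Check: φ(27) = 25·27 + 8 = 683 = 18·36 + 35 ≡ 35 (mod 36).

27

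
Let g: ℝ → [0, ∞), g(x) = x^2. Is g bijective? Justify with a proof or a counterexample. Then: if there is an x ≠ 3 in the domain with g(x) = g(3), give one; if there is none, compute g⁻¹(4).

g(3) = 9 = (−3)^2 = g(−3) (since 2 is even), with 3 ≠ −3. So g is not injective, hence not bijective.
For the follow-up, such an x exists: taking x = −3 ∈ ℝ gives g(−3) = 9 = g(3) with −3 ≠ 3.

-3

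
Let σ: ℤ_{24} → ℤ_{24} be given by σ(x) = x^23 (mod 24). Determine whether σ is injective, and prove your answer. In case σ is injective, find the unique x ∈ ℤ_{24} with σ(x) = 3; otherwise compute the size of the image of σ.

15

σ(0) = 0^23 = 0.
σ(6): Repeated squaring mod 24: 6^1 ≡ 6, 6^2 ≡ 6² = 36 ≡ 12, 6^4 ≡ 12² = 144 ≡ 0, 6^8 ≡ 0² = 0, 6^16 ≡ 0² = 0. Since 23 = 16 + 4 + 2 + 1, 6^23 ≡ 0·0·12·6: 0·0 = 0, then 0·12 = 0, then 0·6 = 0. So 6^23 ≡ 0 (mod 24).
So σ(0) = σ(6) = 0 while 0 ≠ 6, therefore σ is not injective.
Since σ is not injective, we determine |image(σ)|. Computing x^23 mod 24 for each x (by repeated squaring, reducing mod 24 at every step), the values σ(0), σ(1), …, σ(23) are: 0, 1, 8, 3, 16, 5, 0, 7, 8, 9, 16, 11, 0, 13, 8, 15, 16, 17, 0, 19, 8, 21, 16, 23.
The distinct values are {0, 1, 3, 5, 7, 8, 9, 11, 13, 15, 16, 17, 19, 21, 23}; there are 15 of them.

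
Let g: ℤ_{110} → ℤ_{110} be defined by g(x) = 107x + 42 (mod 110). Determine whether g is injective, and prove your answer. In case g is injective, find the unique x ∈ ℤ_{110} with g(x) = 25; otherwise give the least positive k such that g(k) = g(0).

Recall that injectivity means: for all s, t in the domain, g(s) = g(t) implies s = t.
If g(s) = g(t), then 107s ≡ 107t (mod 110). Because gcd(107, 110) = 1, we may cancel 107 to get s ≡ t (mod 110).
So g is injective.
We now compute 107⁻¹ mod 110 explicitly. Euclid's algorithm: 110 = 1·107 + 3, 107 = 35·3 + 2, 3 = 1·2 + 1; back-substituting gives 1 = 73·107 − 71·110, so 107⁻¹ ≡ 73 (mod 110).
Since g is injective, we find g⁻¹(25): we need 107x ≡ 25 − 42 ≡ 93 (mod 110). Using 107⁻¹ = 73: x ≡ 73·93 = 6789 = 61·110 + 79, so x = 79.
Check: g(79) = 107·79 + 42 = 8495 = 77·110 + 25 ≡ 25 (mod 110).

79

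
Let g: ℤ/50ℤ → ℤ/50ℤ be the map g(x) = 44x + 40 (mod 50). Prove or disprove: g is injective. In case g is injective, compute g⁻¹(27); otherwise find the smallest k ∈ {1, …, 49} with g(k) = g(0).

25

Recall: g is injective when g(u) = g(v) forces u = v.
We have gcd(44, 50) = 2 > 1. Taking u = 0 and v = 25: g(0) = 40 and g(25) = 44·25 + 40 = 1140 ≡ 40 (mod 50).
So g(0) = g(25) while 0 ≠ 25, therefore g is not injective.
Since g is not injective, we find the least positive k with g(k) = g(0): this means 44k ≡ 0 (mod 50), i.e. 50 ∣ 44k. Since gcd(44, 50) = 2, dividing through by 2 this holds exactly when 25 ∣ 22k, and as gcd(22, 25) = 1, exactly when 25 ∣ k.
The smallest positive such k is 25.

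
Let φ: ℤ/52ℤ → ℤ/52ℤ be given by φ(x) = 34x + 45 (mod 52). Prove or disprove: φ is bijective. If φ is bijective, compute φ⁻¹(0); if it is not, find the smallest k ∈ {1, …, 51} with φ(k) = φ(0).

Recall that φ is injective if φ(x_1) = φ(x_2) implies x_1 = x_2.
We have gcd(34, 52) = 2 > 1. Taking x_1 = 0 and x_2 = 26: φ(0) = 45 and φ(26) = 34·26 + 45 = 929 ≡ 45 (mod 52).
So φ(0) = φ(26) while 0 ≠ 26, thus φ is not injective, hence not bijective.
Since φ is not bijective, we find the least positive k with φ(k) = φ(0): this means 34k ≡ 0 (mod 52), i.e. 52 ∣ 34k. Since gcd(34, 52) = 2, dividing through by 2 this holds exactly when 26 ∣ 17k, and as gcd(17, 26) = 1, exactly when 26 ∣ k.
The smallest positive such k is 26.

26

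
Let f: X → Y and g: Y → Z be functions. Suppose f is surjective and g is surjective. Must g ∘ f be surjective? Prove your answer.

Let c ∈ Z. Since g is surjective, there is b ∈ Y with g(b) = c. Since f is surjective, there is a ∈ X with f(a) = b.
Then (g ∘ f)(a) = g(b) = c. So g ∘ f is surjective.

surjective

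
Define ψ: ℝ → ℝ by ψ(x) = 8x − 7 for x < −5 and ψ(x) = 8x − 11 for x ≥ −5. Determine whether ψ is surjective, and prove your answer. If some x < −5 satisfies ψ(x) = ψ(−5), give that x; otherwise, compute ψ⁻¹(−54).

-11/2

Both pieces are strictly increasing (slopes 8 and 8), so each is injective on its own interval.
The left piece maps (−∞, −5) onto (−∞, −47); the right piece maps [−5, ∞) onto [−51, ∞).
The union (−∞, −47) ∪ [−51, ∞) covers ℝ, so ψ is surjective.
For the follow-up: the images overlap, so an x < −5 with ψ(x) = ψ(−5) exists. ψ(−5) = −51; solving 8x − 7 = −51 for x < −5 gives x = (−51 + 7)/8 = −11/2.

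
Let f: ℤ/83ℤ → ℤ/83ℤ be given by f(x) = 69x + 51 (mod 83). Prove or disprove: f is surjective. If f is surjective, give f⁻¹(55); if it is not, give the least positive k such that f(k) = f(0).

Since gcd(69, 83) = 1, 69 is invertible modulo 83. Euclid's algorithm: 83 = 1·69 + 14, 69 = 4·14 + 13, 14 = 1·13 + 1; back-substituting gives 1 = 77·69 − 64·83, so 69⁻¹ ≡ 77 (mod 83).
Then y ↦ 77(y − 51) is a two-sided inverse to f, so every y ∈ ℤ/83ℤ has a preimage.
Thus f is surjective.
Since f is surjective, we find f⁻¹(55): we need 69x ≡ 55 − 51 ≡ 4 (mod 83). Using 69⁻¹ = 77: x ≡ 77·4 = 308 = 3·83 + 59, so x = 59.
Check: f(59) = 69·59 + 51 = 4122 = 49·83 + 55 ≡ 55 (mod 83).

59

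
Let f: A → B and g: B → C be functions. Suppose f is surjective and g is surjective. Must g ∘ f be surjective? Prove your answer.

surjective

Let c ∈ C. Since g is surjective, there is b ∈ B with g(b) = c. Since f is surjective, there is a ∈ A with f(a) = b.
Then (g ∘ f)(a) = g(b) = c. Hence g ∘ f is surjective.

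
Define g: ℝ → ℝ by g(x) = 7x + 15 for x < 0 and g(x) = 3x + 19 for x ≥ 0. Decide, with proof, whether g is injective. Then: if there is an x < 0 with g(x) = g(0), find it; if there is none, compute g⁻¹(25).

Both pieces are strictly increasing (slopes 7 and 3), so each is injective on its own interval.
The left piece maps (−∞, 0) onto (−∞, 15); the right piece maps [0, ∞) onto [19, ∞).
These images are disjoint, so no value is attained by both pieces. Therefore g is injective.
Because the two images are disjoint, no x < 0 has g(x) = g(0), so we compute g⁻¹(25): 25 lies in [19, ∞), so solve 3x + 19 = 25: x = (25 − 19)/3 = 2.

2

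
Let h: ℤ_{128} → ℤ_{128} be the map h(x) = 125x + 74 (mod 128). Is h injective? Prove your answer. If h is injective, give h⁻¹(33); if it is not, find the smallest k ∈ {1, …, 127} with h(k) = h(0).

If h(x_1) = h(x_2), then 125x_1 ≡ 125x_2 (mod 128). Because gcd(125, 128) = 1, we may cancel 125 to get x_1 ≡ x_2 (mod 128).
Thus h is injective.
We now compute 125⁻¹ mod 128 explicitly. Euclid's algorithm: 128 = 1·125 + 3, 125 = 41·3 + 2, 3 = 1·2 + 1; back-substituting gives 1 = 85·125 − 83·128, so 125⁻¹ ≡ 85 (mod 128).
Since h is injective, we find h⁻¹(33): we need 125x ≡ 33 − 74 ≡ 87 (mod 128). Using 125⁻¹ = 85: x ≡ 85·87 = 7395 = 57·128 + 99, so x = 99.
Check: h(99) = 125·99 + 74 = 12449 = 97·128 + 33 ≡ 33 (mod 128).

99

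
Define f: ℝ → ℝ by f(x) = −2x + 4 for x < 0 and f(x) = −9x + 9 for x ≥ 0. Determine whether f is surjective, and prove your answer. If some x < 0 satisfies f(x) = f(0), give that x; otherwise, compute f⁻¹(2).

Both pieces are strictly decreasing (slopes −2 and −9), so each is injective on its own interval.
The left piece maps (−∞, 0) onto (4, ∞); the right piece maps [0, ∞) onto (−∞, 9].
The union (4, ∞) ∪ (−∞, 9] covers ℝ, so f is surjective.
For the follow-up: the images overlap, so an x < 0 with f(x) = f(0) exists. f(0) = 9; solving −2x + 4 = 9 for x < 0 gives x = (9 − 4)/(−2) = −5/2.

-5/2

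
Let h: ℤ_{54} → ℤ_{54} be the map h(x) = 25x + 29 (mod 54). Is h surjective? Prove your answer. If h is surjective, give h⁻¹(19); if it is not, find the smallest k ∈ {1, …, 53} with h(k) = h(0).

Since gcd(25, 54) = 1, 25 is invertible modulo 54. Euclid's algorithm: 54 = 2·25 + 4, 25 = 6·4 + 1; back-substituting gives 1 = 13·25 − 6·54, so 25⁻¹ ≡ 13 (mod 54).
For any y ∈ ℤ_{54}, x = 13(y − 29) mod 54 satisfies h(x) = 25·13(y − 29) + 29 ≡ y (since 25·13 ≡ 1 mod 54). So every y has a preimage.
So h is surjective.
Since h is surjective, we compute h⁻¹(19): solve 25x + 29 ≡ 19 (mod 54), i.e. 25x ≡ 44 (mod 54).
Multiplying by 25⁻¹ = 13 gives x ≡ 13·44 = 572 = 10·54 + 32 ≡ 32 (mod 54).
Check: h(32) = 25·32 + 29 = 829 = 15·54 + 19 ≡ 19 (mod 54).

32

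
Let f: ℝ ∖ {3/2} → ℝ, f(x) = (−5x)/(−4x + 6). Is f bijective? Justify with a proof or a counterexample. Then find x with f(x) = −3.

18/17

If f(x) = 5/4, cross-multiplying gives −4(−5x) = −5(−4x + 6), which simplifies to 0 = −30 — false.  So 5/4 has no preimage and f is not surjective.
Thus f is not bijective.
Solving f(x) = −3: cross-multiplying gives −5x = −3(−4x + 6), which rearranges to −17x = −18, so x = 18/17.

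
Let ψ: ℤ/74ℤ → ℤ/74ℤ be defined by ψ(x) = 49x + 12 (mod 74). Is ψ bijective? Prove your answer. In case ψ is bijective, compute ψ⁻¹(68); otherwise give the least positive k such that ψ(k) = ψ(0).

54

Recall: injectivity means: for all a, b in the domain, ψ(a) = ψ(b) implies a = b.
Suppose ψ(a) = ψ(b) in ℤ/74ℤ. Then 49a + 12 ≡ 49b + 12 (mod 74), thus 49(a − b) ≡ 0 (mod 74).
Since gcd(49, 74) = 1, 49 is invertible modulo 74, so a − b ≡ 0 (mod 74), i.e. a = b.
We now compute 49⁻¹ mod 74 explicitly. Euclid's algorithm: 74 = 1·49 + 25, 49 = 1·25 + 24, 25 = 1·24 + 1; back-substituting gives 1 = 71·49 − 47·74, so 49⁻¹ ≡ 71 (mod 74).
Then y ↦ 71(y − 12) is a two-sided inverse to ψ, so every y ∈ ℤ/74ℤ has a preimage.
Hence ψ is bijective.
Since ψ is bijective, we compute ψ⁻¹(68): solve 49x + 12 ≡ 68 (mod 74), i.e. 49x ≡ 56 (mod 74).
Multiplying by 49⁻¹ = 71 gives x ≡ 71·56 = 3976 = 53·74 + 54 ≡ 54 (mod 74).
Check: ψ(54) = 49·54 + 12 = 2658 = 35·74 + 68 ≡ 68 (mod 74).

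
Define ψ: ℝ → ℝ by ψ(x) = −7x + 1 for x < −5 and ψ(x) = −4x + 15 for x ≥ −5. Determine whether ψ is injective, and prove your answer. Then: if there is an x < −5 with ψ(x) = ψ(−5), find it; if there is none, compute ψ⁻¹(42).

-41/7

Both pieces are strictly decreasing (slopes −7 and −4), so each is injective on its own interval.
The left piece maps (−∞, −5) onto (36, ∞); the right piece maps [−5, ∞) onto (−∞, 35].
These images are disjoint, so no value is attained by both pieces. Thus ψ is injective.
Because the two images are disjoint, no x < −5 has ψ(x) = ψ(−5), so we compute ψ⁻¹(42): 42 lies in (36, ∞), so solve −7x + 1 = 42: x = (42 − 1)/(−7) = −41/7.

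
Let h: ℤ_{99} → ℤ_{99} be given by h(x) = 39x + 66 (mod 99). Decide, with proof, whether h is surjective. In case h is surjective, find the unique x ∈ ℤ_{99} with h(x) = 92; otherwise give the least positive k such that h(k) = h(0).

33

Since gcd(39, 99) = 3, we have 39x ≡ 0 (mod 3) for all x, so h(x) ≡ 0 (mod 3).
But 1 ≢ 0 (mod 3), so 1 ∈ ℤ_{99} has no preimage. Therefore h is not surjective.
Since h is not surjective, we find the least positive k with h(k) = h(0): this means 39k ≡ 0 (mod 99), i.e. 99 ∣ 39k. Since gcd(39, 99) = 3, dividing through by 3 this holds exactly when 33 ∣ 13k, and as gcd(13, 33) = 1, exactly when 33 ∣ k.
The smallest positive such k is 33.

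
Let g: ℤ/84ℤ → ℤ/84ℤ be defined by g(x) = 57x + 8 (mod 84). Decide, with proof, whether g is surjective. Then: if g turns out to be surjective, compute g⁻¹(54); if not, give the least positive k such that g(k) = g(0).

28

Since gcd(57, 84) = 3, we have 57x ≡ 0 (mod 3) for all x, so g(x) ≡ 2 (mod 3).
But 0 ≢ 2 (mod 3), so 0 ∈ ℤ/84ℤ has no preimage. Thus g is not surjective.
Since g is not surjective, we find the least positive k with g(k) = g(0): this means 57k ≡ 0 (mod 84), i.e. 84 ∣ 57k. Since gcd(57, 84) = 3, dividing through by 3 this holds exactly when 28 ∣ 19k, and as gcd(19, 28) = 1, exactly when 28 ∣ k.
The smallest positive such k is 28.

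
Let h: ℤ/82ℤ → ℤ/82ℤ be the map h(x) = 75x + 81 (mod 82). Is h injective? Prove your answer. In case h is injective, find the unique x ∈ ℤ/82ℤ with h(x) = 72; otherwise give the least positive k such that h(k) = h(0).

Recall: h is injective if h(x_1) = h(x_2) implies x_1 = x_2.
If h(x_1) = h(x_2), then 75x_1 ≡ 75x_2 (mod 82). Because gcd(75, 82) = 1, we may cancel 75 to get x_1 ≡ x_2 (mod 82).
Therefore h is injective.
We now compute 75⁻¹ mod 82 explicitly. Euclid's algorithm: 82 = 1·75 + 7, 75 = 10·7 + 5, 7 = 1·5 + 2, 5 = 2·2 + 1; back-substituting gives 1 = 35·75 − 32·82, so 75⁻¹ ≡ 35 (mod 82).
Since h is injective, we find h⁻¹(72): we need 75x ≡ 72 − 81 ≡ 73 (mod 82). Using 75⁻¹ = 35: x ≡ 35·73 = 2555 = 31·82 + 13, so x = 13.
Check: h(13) = 75·13 + 81 = 1056 = 12·82 + 72 ≡ 72 (mod 82).

13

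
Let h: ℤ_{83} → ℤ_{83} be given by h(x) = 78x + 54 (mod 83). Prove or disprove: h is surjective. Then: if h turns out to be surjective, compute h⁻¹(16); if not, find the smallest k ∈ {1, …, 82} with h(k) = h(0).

74

Since gcd(78, 83) = 1, 78 is invertible modulo 83. Euclid's algorithm: 83 = 1·78 + 5, 78 = 15·5 + 3, 5 = 1·3 + 2, 3 = 1·2 + 1; back-substituting gives 1 = 33·78 − 31·83, so 78⁻¹ ≡ 33 (mod 83).
For any y ∈ ℤ_{83}, x = 33(y − 54) mod 83 satisfies h(x) = 78·33(y − 54) + 54 ≡ y (since 78·33 ≡ 1 mod 83). So every y has a preimage.
Thus h is surjective.
Since h is surjective, we compute h⁻¹(16): solve 78x + 54 ≡ 16 (mod 83), i.e. 78x ≡ 45 (mod 83).
Multiplying by 78⁻¹ = 33 gives x ≡ 33·45 = 1485 = 17·83 + 74 ≡ 74 (mod 83).
Check: h(74) = 78·74 + 54 = 5826 = 70·83 + 16 ≡ 16 (mod 83).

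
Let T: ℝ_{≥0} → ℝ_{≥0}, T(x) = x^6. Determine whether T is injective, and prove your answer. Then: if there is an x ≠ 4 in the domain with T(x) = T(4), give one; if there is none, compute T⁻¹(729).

On ℝ_{≥0}, x ↦ x^6 is strictly increasing, so T(x_1) = T(x_2) forces x_1 = x_2. Hence T is injective.
Since x ↦ x^6 is strictly increasing on ℝ_{≥0}, it is injective there, so no x ≠ 4 in the domain has T(x) = T(4). We therefore compute T⁻¹(729) = 729^{1/6} = 3 (indeed 3^6 = 729).

3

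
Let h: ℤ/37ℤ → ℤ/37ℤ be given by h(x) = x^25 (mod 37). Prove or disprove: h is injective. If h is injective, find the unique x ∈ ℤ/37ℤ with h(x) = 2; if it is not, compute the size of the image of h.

Since 37 is prime, the nonzero elements of ℤ/37ℤ form a cyclic group of order 36.
As gcd(25, 36) = 1, raising to the 25th power is a bijection on this group: if a^25 ≡ b^25 then (ab^{−1})^25 = 1, and the only element of order dividing gcd(25, 36) = 1 is 1, so a = b.
With h(0) = 0 this makes h injective on all of ℤ/37ℤ, hence bijective (finite equal-size domain and codomain). In particular h is injective.
Since h is injective, we find the preimage of 2. The inverse of x ↦ x^25 on (ℤ/37ℤ)^× is x ↦ x^13, because 25·13 = 325 = 9·36 + 1 ≡ 1 (mod 36) and x^{36} = 1 for x ≠ 0 (Fermat). So h⁻¹(2) = 2^13 mod 37.
Repeated squaring mod 37: 2^1 ≡ 2, 2^2 ≡ 2² = 4, 2^4 ≡ 4² = 16, 2^8 ≡ 16² = 256 ≡ 34. Since 13 = 8 + 4 + 1, 2^13 ≡ 34·16·2: 34·16 = 544 ≡ 26, then 26·2 = 52 ≡ 15. So 2^13 ≡ 15 (mod 37).
Hence h⁻¹(2) = 15.

15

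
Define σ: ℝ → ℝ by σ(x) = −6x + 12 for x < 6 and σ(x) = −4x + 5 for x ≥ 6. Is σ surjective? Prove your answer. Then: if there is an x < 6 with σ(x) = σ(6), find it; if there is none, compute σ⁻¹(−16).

Both pieces are strictly decreasing (slopes −6 and −4), so each is injective on its own interval.
The left piece maps (−∞, 6) onto (−24, ∞); the right piece maps [6, ∞) onto (−∞, −19].
The union (−24, ∞) ∪ (−∞, −19] covers ℝ, so σ is surjective.
For the follow-up: the images overlap, so an x < 6 with σ(x) = σ(6) exists. σ(6) = −19; solving −6x + 12 = −19 for x < 6 gives x = (−19 − 12)/(−6) = 31/6.

31/6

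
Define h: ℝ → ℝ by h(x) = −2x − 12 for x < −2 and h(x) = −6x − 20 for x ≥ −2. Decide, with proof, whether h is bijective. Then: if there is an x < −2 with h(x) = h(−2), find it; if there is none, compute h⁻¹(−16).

Both pieces are strictly decreasing (slopes −2 and −6), so each is injective on its own interval.
The left piece maps (−∞, −2) onto (−8, ∞); the right piece maps [−2, ∞) onto (−∞, −8].
Since −8 = −8, the images partition ℝ: h is injective and surjective, hence bijective.
Because the two images are disjoint, no x < −2 has h(x) = h(−2), so we compute h⁻¹(−16): −16 lies in (−∞, −8], so solve −6x − 20 = −16: x = (−16 + 20)/(−6) = −2/3.

-2/3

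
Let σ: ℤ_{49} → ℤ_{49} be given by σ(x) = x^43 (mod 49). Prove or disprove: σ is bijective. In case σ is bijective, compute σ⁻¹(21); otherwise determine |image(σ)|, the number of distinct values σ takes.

43

σ(0) = 0^43 = 0.
σ(7): Repeated squaring mod 49: 7^1 ≡ 7, 7^2 ≡ 7² = 49 ≡ 0, 7^4 ≡ 0² = 0, 7^8 ≡ 0² = 0, 7^16 ≡ 0² = 0, 7^32 ≡ 0² = 0. Since 43 = 32 + 8 + 2 + 1, 7^43 ≡ 0·0·0·7: 0·0 = 0, then 0·0 = 0, then 0·7 = 0. So 7^43 ≡ 0 (mod 49).
So σ(0) = σ(7) = 0 while 0 ≠ 7, so σ is not injective, hence not bijective.
Since σ is not bijective, we determine |image(σ)|. Computing x^43 mod 49 for each x (by repeated squaring, reducing mod 49 at every step), the values σ(0), σ(1), …, σ(48) are: 0, 1, 2, 3, 4, 5, 6, 0, 8, 9, 10, 11, 12, 13, 0, 15, 16, 17, 18, 19, 20, 0, 22, 23, 24, 25, 26, 27, 0, 29, 30, 31, 32, 33, 34, 0, 36, 37, 38, 39, 40, 41, 0, 43, 44, 45, 46, 47, 48.
The distinct values are {0, 1, 2, 3, 4, 5, 6, 8, 9, 10, 11, 12, 13, 15, 16, 17, 18, 19, 20, 22, 23, 24, 25, 26, 27, 29, 30, 31, 32, 33, 34, 36, 37, 38, 39, 40, 41, 43, 44, 45, 46, 47, 48}; there are 43 of them.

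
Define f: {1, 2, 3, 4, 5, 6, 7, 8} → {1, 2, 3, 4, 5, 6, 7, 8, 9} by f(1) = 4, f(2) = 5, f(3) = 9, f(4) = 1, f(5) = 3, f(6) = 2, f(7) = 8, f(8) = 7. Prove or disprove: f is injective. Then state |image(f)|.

The values f(1), …, f(8) are 4, 5, 9, 1, 3, 2, 8, 7 — all distinct.
So f(u) = f(v) only when u = v, and f is injective.
The image of f is {1, 2, 3, 4, 5, 7, 8, 9}, which has 8 elements.

8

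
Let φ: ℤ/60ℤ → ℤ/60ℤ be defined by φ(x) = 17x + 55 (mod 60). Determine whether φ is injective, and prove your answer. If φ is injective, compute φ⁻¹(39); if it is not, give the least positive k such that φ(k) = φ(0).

Suppose φ(s) = φ(t) in ℤ/60ℤ. Then 17s + 55 ≡ 17t + 55 (mod 60), therefore 17(s − t) ≡ 0 (mod 60).
Since gcd(17, 60) = 1, 17 is invertible modulo 60, therefore s − t ≡ 0 (mod 60), i.e. s = t.
Hence φ is injective.
We now compute 17⁻¹ mod 60 explicitly. Euclid's algorithm: 60 = 3·17 + 9, 17 = 1·9 + 8, 9 = 1·8 + 1; back-substituting gives 1 = 53·17 − 15·60, so 17⁻¹ ≡ 53 (mod 60).
Since φ is injective, we compute φ⁻¹(39): solve 17x + 55 ≡ 39 (mod 60), i.e. 17x ≡ 44 (mod 60).
Multiplying by 17⁻¹ = 53 gives x ≡ 53·44 = 2332 = 38·60 + 52 ≡ 52 (mod 60).
Check: φ(52) = 17·52 + 55 = 939 = 15·60 + 39 ≡ 39 (mod 60).

52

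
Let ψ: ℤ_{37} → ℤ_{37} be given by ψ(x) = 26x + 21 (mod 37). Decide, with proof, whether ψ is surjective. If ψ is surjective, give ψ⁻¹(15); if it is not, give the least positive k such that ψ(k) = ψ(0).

14

Since gcd(26, 37) = 1, 26 is invertible modulo 37. Euclid's algorithm: 37 = 1·26 + 11, 26 = 2·11 + 4, 11 = 2·4 + 3, 4 = 1·3 + 1; back-substituting gives 1 = 10·26 − 7·37, so 26⁻¹ ≡ 10 (mod 37).
For any y ∈ ℤ_{37}, x = 10(y − 21) mod 37 satisfies ψ(x) = 26·10(y − 21) + 21 ≡ y (since 26·10 ≡ 1 mod 37). So every y has a preimage.
Hence ψ is surjective.
Since ψ is surjective, we compute ψ⁻¹(15): solve 26x + 21 ≡ 15 (mod 37), i.e. 26x ≡ 31 (mod 37).
Multiplying by 26⁻¹ = 10 gives x ≡ 10·31 = 310 = 8·37 + 14 ≡ 14 (mod 37).
Check: ψ(14) = 26·14 + 21 = 385 = 10·37 + 15 ≡ 15 (mod 37).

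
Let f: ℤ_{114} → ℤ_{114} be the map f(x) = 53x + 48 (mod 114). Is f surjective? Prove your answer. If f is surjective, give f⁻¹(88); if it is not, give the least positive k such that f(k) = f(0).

104

Since gcd(53, 114) = 1, 53 is invertible modulo 114. Euclid's algorithm: 114 = 2·53 + 8, 53 = 6·8 + 5, 8 = 1·5 + 3, 5 = 1·3 + 2, 3 = 1·2 + 1; back-substituting gives 1 = 71·53 − 33·114, so 53⁻¹ ≡ 71 (mod 114).
For any y ∈ ℤ_{114}, x = 71(y − 48) mod 114 satisfies f(x) = 53·71(y − 48) + 48 ≡ y (since 53·71 ≡ 1 mod 114). So every y has a preimage.
Hence f is surjective.
Since f is surjective, we find f⁻¹(88): we need 53x ≡ 88 − 48 ≡ 40 (mod 114). Using 53⁻¹ = 71: x ≡ 71·40 = 2840 = 24·114 + 104, so x = 104.
Check: f(104) = 53·104 + 48 = 5560 = 48·114 + 88 ≡ 88 (mod 114).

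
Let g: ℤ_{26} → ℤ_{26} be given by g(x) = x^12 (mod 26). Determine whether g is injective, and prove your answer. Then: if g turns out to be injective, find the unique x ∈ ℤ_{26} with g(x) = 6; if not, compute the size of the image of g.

4

g(1) = 1^12 = 1.
g(3): Repeated squaring mod 26: 3^1 ≡ 3, 3^2 ≡ 3² = 9, 3^4 ≡ 9² = 81 ≡ 3, 3^8 ≡ 3² = 9. Since 12 = 8 + 4, 3^12 ≡ 9·3: 9·3 = 27 ≡ 1. So 3^12 ≡ 1 (mod 26).
So g(1) = g(3) = 1 while 1 ≠ 3, hence g is not injective.
Since g is not injective, we determine |image(g)|. Computing x^12 mod 26 for each x (by repeated squaring, reducing mod 26 at every step), the values g(0), g(1), …, g(25) are: 0, 1, 14, 1, 14, 1, 14, 1, 14, 1, 14, 1, 14, 13, 14, 1, 14, 1, 14, 1, 14, 1, 14, 1, 14, 1.
The distinct values are {0, 1, 13, 14}; there are 4 of them.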